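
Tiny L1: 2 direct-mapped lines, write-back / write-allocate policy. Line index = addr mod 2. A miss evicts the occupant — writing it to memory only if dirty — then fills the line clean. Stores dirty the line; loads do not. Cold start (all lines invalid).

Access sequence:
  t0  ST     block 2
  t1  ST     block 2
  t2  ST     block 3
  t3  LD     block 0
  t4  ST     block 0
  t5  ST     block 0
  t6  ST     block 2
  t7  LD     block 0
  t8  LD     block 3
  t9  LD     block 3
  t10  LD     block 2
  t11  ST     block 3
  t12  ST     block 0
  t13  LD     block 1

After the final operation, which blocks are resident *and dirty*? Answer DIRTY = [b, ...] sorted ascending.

DIRTY = [0]

0: W B2 → L0 miss [D]
1: W B2 → L0 hit [D]
2: W B3 → L1 miss [D]
3: R B0 → L0 miss wb→B2 [-]
4: W B0 → L0 hit [D]
5: W B0 → L0 hit [D]
6: W B2 → L0 miss wb→B0 [D]
7: R B0 → L0 miss wb→B2 [-]
8: R B3 → L1 hit [D]
9: R B3 → L1 hit [D]
10: R B2 → L0 miss [-]
11: W B3 → L1 hit [D]
12: W B0 → L0 miss [D]
13: R B1 → L1 miss wb→B3 [-]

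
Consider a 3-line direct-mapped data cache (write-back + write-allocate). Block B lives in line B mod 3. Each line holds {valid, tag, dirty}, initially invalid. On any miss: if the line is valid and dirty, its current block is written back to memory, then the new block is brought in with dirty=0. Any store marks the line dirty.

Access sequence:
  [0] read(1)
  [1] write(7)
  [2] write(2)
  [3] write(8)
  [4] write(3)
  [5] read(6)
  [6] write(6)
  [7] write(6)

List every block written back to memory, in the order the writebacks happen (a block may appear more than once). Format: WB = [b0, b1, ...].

0: R B1 → L1 miss [-]
1: W B7 → L1 miss [D]
2: W B2 → L2 miss [D]
3: W B8 → L2 miss wb→B2 [D]
4: W B3 → L0 miss [D]
5: R B6 → L0 miss wb→B3 [-]
6: W B6 → L0 hit [D]
7: W B6 → L0 hit [D]

WB = [2, 3]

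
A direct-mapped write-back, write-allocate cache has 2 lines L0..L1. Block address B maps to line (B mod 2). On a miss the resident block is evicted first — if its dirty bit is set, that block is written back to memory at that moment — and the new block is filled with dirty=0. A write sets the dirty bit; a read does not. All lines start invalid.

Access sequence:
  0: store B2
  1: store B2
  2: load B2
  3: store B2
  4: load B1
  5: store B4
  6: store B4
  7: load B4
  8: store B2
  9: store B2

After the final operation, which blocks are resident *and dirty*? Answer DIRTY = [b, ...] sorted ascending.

DIRTY = [2]

0: W B2 → L0 miss [D]
1: W B2 → L0 hit [D]
2: R B2 → L0 hit [D]
3: W B2 → L0 hit [D]
4: R B1 → L1 miss [-]
5: W B4 → L0 miss wb→B2 [D]
6: W B4 → L0 hit [D]
7: R B4 → L0 hit [D]
8: W B2 → L0 miss wb→B4 [D]
9: W B2 → L0 hit [D]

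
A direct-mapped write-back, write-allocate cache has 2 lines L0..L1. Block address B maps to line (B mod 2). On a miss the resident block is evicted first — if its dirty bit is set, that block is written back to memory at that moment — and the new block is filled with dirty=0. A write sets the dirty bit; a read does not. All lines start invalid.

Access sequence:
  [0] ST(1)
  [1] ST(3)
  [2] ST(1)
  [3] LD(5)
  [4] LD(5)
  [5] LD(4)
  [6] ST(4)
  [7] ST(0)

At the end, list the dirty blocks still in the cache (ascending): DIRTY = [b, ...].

DIRTY = [0]

0: W B1 → L1 miss [D]
1: W B3 → L1 miss wb→B1 [D]
2: W B1 → L1 miss wb→B3 [D]
3: R B5 → L1 miss wb→B1 [-]
4: R B5 → L1 hit [-]
5: R B4 → L0 miss [-]
6: W B4 → L0 hit [D]
7: W B0 → L0 miss wb→B4 [D]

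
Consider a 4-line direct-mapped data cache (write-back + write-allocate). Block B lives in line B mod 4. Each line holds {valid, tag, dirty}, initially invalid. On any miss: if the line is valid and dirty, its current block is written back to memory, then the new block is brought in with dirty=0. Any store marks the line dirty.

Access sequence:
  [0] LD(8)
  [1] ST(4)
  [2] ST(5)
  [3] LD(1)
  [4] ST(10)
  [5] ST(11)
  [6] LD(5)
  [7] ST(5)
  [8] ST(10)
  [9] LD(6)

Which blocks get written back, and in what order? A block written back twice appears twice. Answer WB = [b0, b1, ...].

WB = [5, 10]

0: R B8 -> L0 miss  d=-]
1: W B4 -> L0 miss  d=D]
2: W B5 -> L1 miss  d=D]
3: R B1 -> L1 miss wb->B5  d=-]
4: W B10 -> L2 miss  d=D]
5: W B11 -> L3 miss  d=D]
6: R B5 -> L1 miss  d=-]
7: W B5 -> L1 hit  d=D]
8: W B10 -> L2 hit  d=D]
9: R B6 -> L2 miss wb->B10  d=-]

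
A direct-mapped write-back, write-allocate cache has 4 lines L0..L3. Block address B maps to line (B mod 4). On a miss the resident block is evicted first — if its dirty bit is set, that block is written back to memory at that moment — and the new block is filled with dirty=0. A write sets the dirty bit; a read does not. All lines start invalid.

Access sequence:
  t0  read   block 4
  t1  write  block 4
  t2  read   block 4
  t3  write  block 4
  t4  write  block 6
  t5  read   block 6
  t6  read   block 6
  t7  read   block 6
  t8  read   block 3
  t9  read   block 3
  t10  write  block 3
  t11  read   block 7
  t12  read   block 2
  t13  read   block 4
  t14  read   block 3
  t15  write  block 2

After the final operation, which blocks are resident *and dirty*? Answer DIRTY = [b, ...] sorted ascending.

DIRTY = [2, 4]

0: R B4 -> L0 miss  d=-]
1: W B4 -> L0 hit  d=D]
2: R B4 -> L0 hit  d=D]
3: W B4 -> L0 hit  d=D]
4: W B6 -> L2 miss  d=D]
5: R B6 -> L2 hit  d=D]
6: R B6 -> L2 hit  d=D]
7: R B6 -> L2 hit  d=D]
8: R B3 -> L3 miss  d=-]
9: R B3 -> L3 hit  d=-]
10: W B3 -> L3 hit  d=D]
11: R B7 -> L3 miss wb->B3  d=-]
12: R B2 -> L2 miss wb->B6  d=-]
13: R B4 -> L0 hit  d=D]
14: R B3 -> L3 miss  d=-]
15: W B2 -> L2 hit  d=D]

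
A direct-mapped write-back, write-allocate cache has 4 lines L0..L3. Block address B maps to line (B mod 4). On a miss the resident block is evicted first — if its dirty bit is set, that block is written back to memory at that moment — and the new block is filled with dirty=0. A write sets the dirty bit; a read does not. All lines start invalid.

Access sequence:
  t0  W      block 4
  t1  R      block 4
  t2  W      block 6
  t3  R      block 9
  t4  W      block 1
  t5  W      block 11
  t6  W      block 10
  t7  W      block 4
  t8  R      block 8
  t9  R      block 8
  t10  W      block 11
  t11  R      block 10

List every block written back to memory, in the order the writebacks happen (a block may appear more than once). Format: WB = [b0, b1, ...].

WB = [6, 4]

  0 | W B4 → L0 miss [D]
  1 | R B4 → L0 hit [D]
  2 | W B6 → L2 miss [D]
  3 | R B9 → L1 miss [-]
  4 | W B1 → L1 miss [D]
  5 | W B11 → L3 miss [D]
  6 | W B10 → L2 miss wb→B6 [D]
  7 | W B4 → L0 hit [D]
  8 | R B8 → L0 miss wb→B4 [-]
  9 | R B8 → L0 hit [-]
  10 | W B11 → L3 hit [D]
  11 | R B10 → L2 hit [D]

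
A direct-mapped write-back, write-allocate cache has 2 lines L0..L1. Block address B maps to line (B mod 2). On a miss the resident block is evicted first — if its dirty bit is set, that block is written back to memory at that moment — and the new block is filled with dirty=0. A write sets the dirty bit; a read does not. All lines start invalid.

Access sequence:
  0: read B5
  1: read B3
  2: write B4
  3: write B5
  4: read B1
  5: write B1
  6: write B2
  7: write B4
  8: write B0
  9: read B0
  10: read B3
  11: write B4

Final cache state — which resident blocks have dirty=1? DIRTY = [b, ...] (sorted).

DIRTY = [4]

  0 | R B5 → L1 miss [-]
  1 | R B3 → L1 miss [-]
  2 | W B4 → L0 miss [D]
  3 | W B5 → L1 miss [D]
  4 | R B1 → L1 miss wb→B5 [-]
  5 | W B1 → L1 hit [D]
  6 | W B2 → L0 miss wb→B4 [D]
  7 | W B4 → L0 miss wb→B2 [D]
  8 | W B0 → L0 miss wb→B4 [D]
  9 | R B0 → L0 hit [D]
  10 | R B3 → L1 miss wb→B1 [-]
  11 | W B4 → L0 miss wb→B0 [D]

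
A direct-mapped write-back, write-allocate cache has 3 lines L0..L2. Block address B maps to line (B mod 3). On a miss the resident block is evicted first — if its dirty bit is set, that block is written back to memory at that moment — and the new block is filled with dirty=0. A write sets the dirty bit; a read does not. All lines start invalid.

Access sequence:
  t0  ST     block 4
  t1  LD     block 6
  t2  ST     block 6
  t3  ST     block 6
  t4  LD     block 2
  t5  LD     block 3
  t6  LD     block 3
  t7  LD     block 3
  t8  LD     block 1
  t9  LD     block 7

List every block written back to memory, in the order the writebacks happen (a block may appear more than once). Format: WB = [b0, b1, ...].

0: W B4 → L1 miss [D]
1: R B6 → L0 miss [-]
2: W B6 → L0 hit [D]
3: W B6 → L0 hit [D]
4: R B2 → L2 miss [-]
5: R B3 → L0 miss wb→B6 [-]
6: R B3 → L0 hit [-]
7: R B3 → L0 hit [-]
8: R B1 → L1 miss wb→B4 [-]
9: R B7 → L1 miss [-]

WB = [6, 4]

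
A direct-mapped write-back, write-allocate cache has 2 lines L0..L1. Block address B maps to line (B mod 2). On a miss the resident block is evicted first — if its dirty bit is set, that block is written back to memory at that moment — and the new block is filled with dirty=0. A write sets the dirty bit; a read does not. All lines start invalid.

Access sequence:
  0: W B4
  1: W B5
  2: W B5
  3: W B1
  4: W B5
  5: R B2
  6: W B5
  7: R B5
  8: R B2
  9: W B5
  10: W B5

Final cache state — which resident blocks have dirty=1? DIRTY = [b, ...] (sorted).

  0 | W B4 → L0 miss [D]
  1 | W B5 → L1 miss [D]
  2 | W B5 → L1 hit [D]
  3 | W B1 → L1 miss wb→B5 [D]
  4 | W B5 → L1 miss wb→B1 [D]
  5 | R B2 → L0 miss wb→B4 [-]
  6 | W B5 → L1 hit [D]
  7 | R B5 → L1 hit [D]
  8 | R B2 → L0 hit [-]
  9 | W B5 → L1 hit [D]
  10 | W B5 → L1 hit [D]

DIRTY = [5]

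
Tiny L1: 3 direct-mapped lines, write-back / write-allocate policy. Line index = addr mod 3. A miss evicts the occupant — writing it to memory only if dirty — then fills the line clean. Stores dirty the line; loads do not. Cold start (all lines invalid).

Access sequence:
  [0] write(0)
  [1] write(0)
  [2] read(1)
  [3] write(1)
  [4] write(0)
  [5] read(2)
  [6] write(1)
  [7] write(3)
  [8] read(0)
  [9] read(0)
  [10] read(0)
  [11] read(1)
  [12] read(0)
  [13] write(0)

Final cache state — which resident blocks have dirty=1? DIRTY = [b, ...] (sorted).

DIRTY = [0, 1]

  0 | W B0 → L0 miss [D]
  1 | W B0 → L0 hit [D]
  2 | R B1 → L1 miss [-]
  3 | W B1 → L1 hit [D]
  4 | W B0 → L0 hit [D]
  5 | R B2 → L2 miss [-]
  6 | W B1 → L1 hit [D]
  7 | W B3 → L0 miss wb→B0 [D]
  8 | R B0 → L0 miss wb→B3 [-]
  9 | R B0 → L0 hit [-]
  10 | R B0 → L0 hit [-]
  11 | R B1 → L1 hit [D]
  12 | R B0 → L0 hit [-]
  13 | W B0 → L0 hit [D]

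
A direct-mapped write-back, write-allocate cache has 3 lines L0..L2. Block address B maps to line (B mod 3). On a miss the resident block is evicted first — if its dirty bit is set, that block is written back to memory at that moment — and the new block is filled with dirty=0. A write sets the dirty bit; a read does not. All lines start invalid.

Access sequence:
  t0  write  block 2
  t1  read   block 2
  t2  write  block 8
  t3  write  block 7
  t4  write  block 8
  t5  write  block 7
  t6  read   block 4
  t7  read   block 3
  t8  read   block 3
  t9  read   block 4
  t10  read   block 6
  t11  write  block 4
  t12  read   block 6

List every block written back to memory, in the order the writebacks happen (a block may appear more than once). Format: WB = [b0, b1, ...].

WB = [2, 7]

0: W B2 -> L2 miss  d=D]
1: R B2 -> L2 hit  d=D]
2: W B8 -> L2 miss wb->B2  d=D]
3: W B7 -> L1 miss  d=D]
4: W B8 -> L2 hit  d=D]
5: W B7 -> L1 hit  d=D]
6: R B4 -> L1 miss wb->B7  d=-]
7: R B3 -> L0 miss  d=-]
8: R B3 -> L0 hit  d=-]
9: R B4 -> L1 hit  d=-]
10: R B6 -> L0 miss  d=-]
11: W B4 -> L1 hit  d=D]
12: R B6 -> L0 hit  d=-]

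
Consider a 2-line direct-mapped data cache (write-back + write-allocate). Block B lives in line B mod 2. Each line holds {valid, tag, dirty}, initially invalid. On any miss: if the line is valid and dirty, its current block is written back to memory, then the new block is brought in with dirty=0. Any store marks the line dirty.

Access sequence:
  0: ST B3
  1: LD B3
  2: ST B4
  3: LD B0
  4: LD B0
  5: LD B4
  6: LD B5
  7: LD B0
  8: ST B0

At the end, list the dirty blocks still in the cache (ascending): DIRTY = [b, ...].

0: W B3 → L1 miss [D]
1: R B3 → L1 hit [D]
2: W B4 → L0 miss [D]
3: R B0 → L0 miss wb→B4 [-]
4: R B0 → L0 hit [-]
5: R B4 → L0 miss [-]
6: R B5 → L1 miss wb→B3 [-]
7: R B0 → L0 miss [-]
8: W B0 → L0 hit [D]

DIRTY = [0]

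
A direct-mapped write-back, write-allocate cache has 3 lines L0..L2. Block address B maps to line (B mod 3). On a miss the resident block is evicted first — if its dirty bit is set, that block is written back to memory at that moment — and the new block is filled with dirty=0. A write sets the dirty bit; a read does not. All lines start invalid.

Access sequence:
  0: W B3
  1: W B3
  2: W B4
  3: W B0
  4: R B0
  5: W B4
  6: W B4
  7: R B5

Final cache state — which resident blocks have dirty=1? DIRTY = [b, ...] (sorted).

DIRTY = [0, 4]

0: W B3 → L0 miss [D]
1: W B3 → L0 hit [D]
2: W B4 → L1 miss [D]
3: W B0 → L0 miss wb→B3 [D]
4: R B0 → L0 hit [D]
5: W B4 → L1 hit [D]
6: W B4 → L1 hit [D]
7: R B5 → L2 miss [-]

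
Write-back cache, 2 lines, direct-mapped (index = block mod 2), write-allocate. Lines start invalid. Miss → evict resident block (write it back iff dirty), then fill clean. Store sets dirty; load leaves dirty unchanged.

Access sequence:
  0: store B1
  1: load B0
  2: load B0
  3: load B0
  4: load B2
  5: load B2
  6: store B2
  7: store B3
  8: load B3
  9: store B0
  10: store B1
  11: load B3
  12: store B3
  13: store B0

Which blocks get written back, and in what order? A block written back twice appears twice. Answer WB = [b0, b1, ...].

0: W B1 → L1 miss [D]
1: R B0 → L0 miss [-]
2: R B0 → L0 hit [-]
3: R B0 → L0 hit [-]
4: R B2 → L0 miss [-]
5: R B2 → L0 hit [-]
6: W B2 → L0 hit [D]
7: W B3 → L1 miss wb→B1 [D]
8: R B3 → L1 hit [D]
9: W B0 → L0 miss wb→B2 [D]
10: W B1 → L1 miss wb→B3 [D]
11: R B3 → L1 miss wb→B1 [-]
12: W B3 → L1 hit [D]
13: W B0 → L0 hit [D]

WB = [1, 2, 3, 1]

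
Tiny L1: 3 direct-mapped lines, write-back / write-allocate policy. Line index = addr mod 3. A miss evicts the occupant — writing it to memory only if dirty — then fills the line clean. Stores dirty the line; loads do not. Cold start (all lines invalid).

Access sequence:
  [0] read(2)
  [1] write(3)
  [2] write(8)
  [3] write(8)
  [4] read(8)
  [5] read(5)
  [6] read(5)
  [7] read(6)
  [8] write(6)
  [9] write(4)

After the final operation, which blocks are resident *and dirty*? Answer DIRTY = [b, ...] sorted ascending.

0: R B2 -> L2 miss  d=-]
1: W B3 -> L0 miss  d=D]
2: W B8 -> L2 miss  d=D]
3: W B8 -> L2 hit  d=D]
4: R B8 -> L2 hit  d=D]
5: R B5 -> L2 miss wb->B8  d=-]
6: R B5 -> L2 hit  d=-]
7: R B6 -> L0 miss wb->B3  d=-]
8: W B6 -> L0 hit  d=D]
9: W B4 -> L1 miss  d=D]

DIRTY = [4, 6]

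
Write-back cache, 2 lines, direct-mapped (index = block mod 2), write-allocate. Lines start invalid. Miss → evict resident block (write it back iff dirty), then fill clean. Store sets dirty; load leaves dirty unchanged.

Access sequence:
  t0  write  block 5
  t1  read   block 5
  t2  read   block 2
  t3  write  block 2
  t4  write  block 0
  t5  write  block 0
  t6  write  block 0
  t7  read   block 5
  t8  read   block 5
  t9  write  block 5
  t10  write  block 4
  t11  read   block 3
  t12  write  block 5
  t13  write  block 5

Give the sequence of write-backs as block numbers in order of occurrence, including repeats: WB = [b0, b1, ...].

WB = [2, 0, 5]

0: W B5 -> L1 miss  d=D]
1: R B5 -> L1 hit  d=D]
2: R B2 -> L0 miss  d=-]
3: W B2 -> L0 hit  d=D]
4: W B0 -> L0 miss wb->B2  d=D]
5: W B0 -> L0 hit  d=D]
6: W B0 -> L0 hit  d=D]
7: R B5 -> L1 hit  d=D]
8: R B5 -> L1 hit  d=D]
9: W B5 -> L1 hit  d=D]
10: W B4 -> L0 miss wb->B0  d=D]
11: R B3 -> L1 miss wb->B5  d=-]
12: W B5 -> L1 miss  d=D]
13: W B5 -> L1 hit  d=D]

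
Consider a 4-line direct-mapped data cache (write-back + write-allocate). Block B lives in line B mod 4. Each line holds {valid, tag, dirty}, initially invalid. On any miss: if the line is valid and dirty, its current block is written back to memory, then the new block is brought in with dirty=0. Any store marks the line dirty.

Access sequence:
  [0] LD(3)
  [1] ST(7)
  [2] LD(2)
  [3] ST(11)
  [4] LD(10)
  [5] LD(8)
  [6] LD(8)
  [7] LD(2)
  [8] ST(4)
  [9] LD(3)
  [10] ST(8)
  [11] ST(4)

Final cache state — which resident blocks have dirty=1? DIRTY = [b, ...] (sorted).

DIRTY = [4]

  0 | R B3 → L3 miss [-]
  1 | W B7 → L3 miss [D]
  2 | R B2 → L2 miss [-]
  3 | W B11 → L3 miss wb→B7 [D]
  4 | R B10 → L2 miss [-]
  5 | R B8 → L0 miss [-]
  6 | R B8 → L0 hit [-]
  7 | R B2 → L2 miss [-]
  8 | W B4 → L0 miss [D]
  9 | R B3 → L3 miss wb→B11 [-]
  10 | W B8 → L0 miss wb→B4 [D]
  11 | W B4 → L0 miss wb→B8 [D]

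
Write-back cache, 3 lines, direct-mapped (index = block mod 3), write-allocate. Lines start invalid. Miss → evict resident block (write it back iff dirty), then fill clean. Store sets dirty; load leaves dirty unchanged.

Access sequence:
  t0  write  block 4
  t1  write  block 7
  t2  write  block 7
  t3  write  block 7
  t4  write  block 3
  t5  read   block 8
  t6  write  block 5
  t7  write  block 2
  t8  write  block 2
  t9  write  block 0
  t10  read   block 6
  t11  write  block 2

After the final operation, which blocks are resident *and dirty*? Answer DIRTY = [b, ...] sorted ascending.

DIRTY = [2, 7]

  0 | W B4 → L1 miss [D]
  1 | W B7 → L1 miss wb→B4 [D]
  2 | W B7 → L1 hit [D]
  3 | W B7 → L1 hit [D]
  4 | W B3 → L0 miss [D]
  5 | R B8 → L2 miss [-]
  6 | W B5 → L2 miss [D]
  7 | W B2 → L2 miss wb→B5 [D]
  8 | W B2 → L2 hit [D]
  9 | W B0 → L0 miss wb→B3 [D]
  10 | R B6 → L0 miss wb→B0 [-]
  11 | W B2 → L2 hit [D]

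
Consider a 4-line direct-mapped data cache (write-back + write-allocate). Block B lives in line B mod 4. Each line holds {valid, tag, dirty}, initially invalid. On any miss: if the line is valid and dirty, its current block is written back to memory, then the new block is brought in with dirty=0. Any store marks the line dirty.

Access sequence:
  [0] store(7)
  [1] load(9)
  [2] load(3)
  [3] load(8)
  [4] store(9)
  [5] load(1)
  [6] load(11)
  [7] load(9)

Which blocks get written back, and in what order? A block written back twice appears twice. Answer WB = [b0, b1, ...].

0: W B7 → L3 miss [D]
1: R B9 → L1 miss [-]
2: R B3 → L3 miss wb→B7 [-]
3: R B8 → L0 miss [-]
4: W B9 → L1 hit [D]
5: R B1 → L1 miss wb→B9 [-]
6: R B11 → L3 miss [-]
7: R B9 → L1 miss [-]

WB = [7, 9]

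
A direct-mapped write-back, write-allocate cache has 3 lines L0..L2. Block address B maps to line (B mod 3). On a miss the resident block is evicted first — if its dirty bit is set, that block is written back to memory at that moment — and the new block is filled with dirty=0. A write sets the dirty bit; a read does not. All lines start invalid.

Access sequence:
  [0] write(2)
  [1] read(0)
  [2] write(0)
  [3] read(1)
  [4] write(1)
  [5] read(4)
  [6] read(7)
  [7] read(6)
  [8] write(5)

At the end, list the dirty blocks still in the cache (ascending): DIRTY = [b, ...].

  0 | W B2 → L2 miss [D]
  1 | R B0 → L0 miss [-]
  2 | W B0 → L0 hit [D]
  3 | R B1 → L1 miss [-]
  4 | W B1 → L1 hit [D]
  5 | R B4 → L1 miss wb→B1 [-]
  6 | R B7 → L1 miss [-]
  7 | R B6 → L0 miss wb→B0 [-]
  8 | W B5 → L2 miss wb→B2 [D]

DIRTY = [5]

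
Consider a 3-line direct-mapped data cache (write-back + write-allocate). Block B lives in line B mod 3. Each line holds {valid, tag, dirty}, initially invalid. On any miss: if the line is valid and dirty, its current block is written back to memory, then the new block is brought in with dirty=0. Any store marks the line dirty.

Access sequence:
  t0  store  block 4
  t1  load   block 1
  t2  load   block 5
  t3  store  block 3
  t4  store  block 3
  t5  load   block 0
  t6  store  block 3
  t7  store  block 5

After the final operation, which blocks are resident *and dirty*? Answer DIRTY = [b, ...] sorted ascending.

0: W B4 → L1 miss [D]
1: R B1 → L1 miss wb→B4 [-]
2: R B5 → L2 miss [-]
3: W B3 → L0 miss [D]
4: W B3 → L0 hit [D]
5: R B0 → L0 miss wb→B3 [-]
6: W B3 → L0 miss [D]
7: W B5 → L2 hit [D]

DIRTY = [3, 5]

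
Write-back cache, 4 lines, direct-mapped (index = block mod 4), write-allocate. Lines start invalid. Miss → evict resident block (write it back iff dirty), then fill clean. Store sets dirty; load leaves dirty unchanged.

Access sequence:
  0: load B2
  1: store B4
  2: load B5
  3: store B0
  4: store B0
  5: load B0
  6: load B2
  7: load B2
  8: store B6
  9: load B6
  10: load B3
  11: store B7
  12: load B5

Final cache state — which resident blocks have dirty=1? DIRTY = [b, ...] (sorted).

0: R B2 -> L2 miss  d=-]
1: W B4 -> L0 miss  d=D]
2: R B5 -> L1 miss  d=-]
3: W B0 -> L0 miss wb->B4  d=D]
4: W B0 -> L0 hit  d=D]
5: R B0 -> L0 hit  d=D]
6: R B2 -> L2 hit  d=-]
7: R B2 -> L2 hit  d=-]
8: W B6 -> L2 miss  d=D]
9: R B6 -> L2 hit  d=D]
10: R B3 -> L3 miss  d=-]
11: W B7 -> L3 miss  d=D]
12: R B5 -> L1 hit  d=-]

DIRTY = [0, 6, 7]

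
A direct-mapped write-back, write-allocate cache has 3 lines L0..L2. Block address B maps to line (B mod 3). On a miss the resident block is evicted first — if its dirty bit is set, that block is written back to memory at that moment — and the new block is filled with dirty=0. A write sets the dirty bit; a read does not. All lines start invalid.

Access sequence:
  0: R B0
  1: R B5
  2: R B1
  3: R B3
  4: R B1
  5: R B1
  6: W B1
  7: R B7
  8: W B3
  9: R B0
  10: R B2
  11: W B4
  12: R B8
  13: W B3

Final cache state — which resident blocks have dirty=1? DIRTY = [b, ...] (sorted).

DIRTY = [3, 4]

0: R B0 → L0 miss [-]
1: R B5 → L2 miss [-]
2: R B1 → L1 miss [-]
3: R B3 → L0 miss [-]
4: R B1 → L1 hit [-]
5: R B1 → L1 hit [-]
6: W B1 → L1 hit [D]
7: R B7 → L1 miss wb→B1 [-]
8: W B3 → L0 hit [D]
9: R B0 → L0 miss wb→B3 [-]
10: R B2 → L2 miss [-]
11: W B4 → L1 miss [D]
12: R B8 → L2 miss [-]
13: W B3 → L0 miss [D]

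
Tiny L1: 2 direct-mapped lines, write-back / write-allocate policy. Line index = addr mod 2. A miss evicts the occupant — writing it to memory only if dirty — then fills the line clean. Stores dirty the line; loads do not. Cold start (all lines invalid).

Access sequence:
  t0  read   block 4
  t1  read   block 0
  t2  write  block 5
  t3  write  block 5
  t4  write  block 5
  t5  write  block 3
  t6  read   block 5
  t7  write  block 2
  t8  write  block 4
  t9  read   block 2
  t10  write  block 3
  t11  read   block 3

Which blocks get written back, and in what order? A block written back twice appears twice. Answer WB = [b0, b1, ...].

0: R B4 -> L0 miss  d=-]
1: R B0 -> L0 miss  d=-]
2: W B5 -> L1 miss  d=D]
3: W B5 -> L1 hit  d=D]
4: W B5 -> L1 hit  d=D]
5: W B3 -> L1 miss wb->B5  d=D]
6: R B5 -> L1 miss wb->B3  d=-]
7: W B2 -> L0 miss  d=D]
8: W B4 -> L0 miss wb->B2  d=D]
9: R B2 -> L0 miss wb->B4  d=-]
10: W B3 -> L1 miss  d=D]
11: R B3 -> L1 hit  d=D]

WB = [5, 3, 2, 4]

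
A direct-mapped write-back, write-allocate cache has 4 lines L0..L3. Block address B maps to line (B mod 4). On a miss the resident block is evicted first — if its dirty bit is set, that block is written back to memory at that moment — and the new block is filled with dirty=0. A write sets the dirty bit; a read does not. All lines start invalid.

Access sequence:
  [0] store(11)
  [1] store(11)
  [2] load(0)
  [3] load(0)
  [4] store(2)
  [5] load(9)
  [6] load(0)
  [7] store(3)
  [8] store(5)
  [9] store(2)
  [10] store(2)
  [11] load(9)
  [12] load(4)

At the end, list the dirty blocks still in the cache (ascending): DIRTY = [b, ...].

DIRTY = [2, 3]

0: W B11 -> L3 miss  d=D]
1: W B11 -> L3 hit  d=D]
2: R B0 -> L0 miss  d=-]
3: R B0 -> L0 hit  d=-]
4: W B2 -> L2 miss  d=D]
5: R B9 -> L1 miss  d=-]
6: R B0 -> L0 hit  d=-]
7: W B3 -> L3 miss wb->B11  d=D]
8: W B5 -> L1 miss  d=D]
9: W B2 -> L2 hit  d=D]
10: W B2 -> L2 hit  d=D]
11: R B9 -> L1 miss wb->B5  d=-]
12: R B4 -> L0 miss  d=-]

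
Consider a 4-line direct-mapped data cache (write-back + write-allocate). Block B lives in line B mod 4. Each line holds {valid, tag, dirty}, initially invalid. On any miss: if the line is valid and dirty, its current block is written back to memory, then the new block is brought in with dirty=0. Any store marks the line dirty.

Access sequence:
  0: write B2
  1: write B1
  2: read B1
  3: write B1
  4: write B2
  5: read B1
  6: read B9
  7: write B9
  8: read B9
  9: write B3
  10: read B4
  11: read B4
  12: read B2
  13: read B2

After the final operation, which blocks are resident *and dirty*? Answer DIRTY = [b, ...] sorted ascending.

0: W B2 → L2 miss [D]
1: W B1 → L1 miss [D]
2: R B1 → L1 hit [D]
3: W B1 → L1 hit [D]
4: W B2 → L2 hit [D]
5: R B1 → L1 hit [D]
6: R B9 → L1 miss wb→B1 [-]
7: W B9 → L1 hit [D]
8: R B9 → L1 hit [D]
9: W B3 → L3 miss [D]
10: R B4 → L0 miss [-]
11: R B4 → L0 hit [-]
12: R B2 → L2 hit [D]
13: R B2 → L2 hit [D]

DIRTY = [2, 3, 9]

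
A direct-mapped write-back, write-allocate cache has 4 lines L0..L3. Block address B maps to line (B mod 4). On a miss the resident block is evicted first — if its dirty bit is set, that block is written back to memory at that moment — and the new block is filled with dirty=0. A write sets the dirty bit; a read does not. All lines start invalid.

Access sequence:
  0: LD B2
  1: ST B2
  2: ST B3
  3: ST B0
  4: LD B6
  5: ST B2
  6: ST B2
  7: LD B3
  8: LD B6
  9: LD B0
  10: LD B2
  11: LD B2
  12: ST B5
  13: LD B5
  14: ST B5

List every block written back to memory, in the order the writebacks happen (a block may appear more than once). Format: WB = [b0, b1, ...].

WB = [2, 2]

0: R B2 -> L2 miss  d=-]
1: W B2 -> L2 hit  d=D]
2: W B3 -> L3 miss  d=D]
3: W B0 -> L0 miss  d=D]
4: R B6 -> L2 miss wb->B2  d=-]
5: W B2 -> L2 miss  d=D]
6: W B2 -> L2 hit  d=D]
7: R B3 -> L3 hit  d=D]
8: R B6 -> L2 miss wb->B2  d=-]
9: R B0 -> L0 hit  d=D]
10: R B2 -> L2 miss  d=-]
11: R B2 -> L2 hit  d=-]
12: W B5 -> L1 miss  d=D]
13: R B5 -> L1 hit  d=D]
14: W B5 -> L1 hit  d=D]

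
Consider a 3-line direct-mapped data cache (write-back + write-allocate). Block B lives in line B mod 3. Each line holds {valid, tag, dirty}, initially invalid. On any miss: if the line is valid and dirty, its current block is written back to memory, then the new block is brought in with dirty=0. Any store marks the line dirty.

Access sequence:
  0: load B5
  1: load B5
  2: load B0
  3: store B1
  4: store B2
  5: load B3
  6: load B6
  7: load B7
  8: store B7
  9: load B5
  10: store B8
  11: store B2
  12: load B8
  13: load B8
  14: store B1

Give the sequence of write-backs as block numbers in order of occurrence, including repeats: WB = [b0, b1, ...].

WB = [1, 2, 8, 2, 7]

0: R B5 → L2 miss [-]
1: R B5 → L2 hit [-]
2: R B0 → L0 miss [-]
3: W B1 → L1 miss [D]
4: W B2 → L2 miss [D]
5: R B3 → L0 miss [-]
6: R B6 → L0 miss [-]
7: R B7 → L1 miss wb→B1 [-]
8: W B7 → L1 hit [D]
9: R B5 → L2 miss wb→B2 [-]
10: W B8 → L2 miss [D]
11: W B2 → L2 miss wb→B8 [D]
12: R B8 → L2 miss wb→B2 [-]
13: R B8 → L2 hit [-]
14: W B1 → L1 miss wb→B7 [D]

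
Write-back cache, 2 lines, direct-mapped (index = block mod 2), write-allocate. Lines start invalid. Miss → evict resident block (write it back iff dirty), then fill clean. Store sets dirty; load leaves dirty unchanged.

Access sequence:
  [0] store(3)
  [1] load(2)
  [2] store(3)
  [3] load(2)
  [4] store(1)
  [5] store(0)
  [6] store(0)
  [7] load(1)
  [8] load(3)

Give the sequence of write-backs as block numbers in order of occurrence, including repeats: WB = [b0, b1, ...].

  0 | W B3 → L1 miss [D]
  1 | R B2 → L0 miss [-]
  2 | W B3 → L1 hit [D]
  3 | R B2 → L0 hit [-]
  4 | W B1 → L1 miss wb→B3 [D]
  5 | W B0 → L0 miss [D]
  6 | W B0 → L0 hit [D]
  7 | R B1 → L1 hit [D]
  8 | R B3 → L1 miss wb→B1 [-]

WB = [3, 1]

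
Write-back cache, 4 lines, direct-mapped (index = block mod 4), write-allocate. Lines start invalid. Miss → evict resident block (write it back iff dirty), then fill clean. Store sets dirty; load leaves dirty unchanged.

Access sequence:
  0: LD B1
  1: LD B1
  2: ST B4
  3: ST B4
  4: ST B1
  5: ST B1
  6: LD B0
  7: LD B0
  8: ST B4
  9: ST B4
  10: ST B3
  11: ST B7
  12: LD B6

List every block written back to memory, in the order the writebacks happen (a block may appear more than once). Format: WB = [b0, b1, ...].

0: R B1 -> L1 miss  d=-]
1: R B1 -> L1 hit  d=-]
2: W B4 -> L0 miss  d=D]
3: W B4 -> L0 hit  d=D]
4: W B1 -> L1 hit  d=D]
5: W B1 -> L1 hit  d=D]
6: R B0 -> L0 miss wb->B4  d=-]
7: R B0 -> L0 hit  d=-]
8: W B4 -> L0 miss  d=D]
9: W B4 -> L0 hit  d=D]
10: W B3 -> L3 miss  d=D]
11: W B7 -> L3 miss wb->B3  d=D]
12: R B6 -> L2 miss  d=-]

WB = [4, 3]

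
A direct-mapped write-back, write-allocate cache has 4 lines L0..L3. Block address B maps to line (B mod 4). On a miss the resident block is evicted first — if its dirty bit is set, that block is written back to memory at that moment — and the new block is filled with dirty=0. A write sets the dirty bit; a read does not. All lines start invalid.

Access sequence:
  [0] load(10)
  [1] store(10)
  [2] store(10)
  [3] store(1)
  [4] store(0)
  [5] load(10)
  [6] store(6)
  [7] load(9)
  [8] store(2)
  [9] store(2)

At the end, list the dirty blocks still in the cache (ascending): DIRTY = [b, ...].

DIRTY = [0, 2]

  0 | R B10 → L2 miss [-]
  1 | W B10 → L2 hit [D]
  2 | W B10 → L2 hit [D]
  3 | W B1 → L1 miss [D]
  4 | W B0 → L0 miss [D]
  5 | R B10 → L2 hit [D]
  6 | W B6 → L2 miss wb→B10 [D]
  7 | R B9 → L1 miss wb→B1 [-]
  8 | W B2 → L2 miss wb→B6 [D]
  9 | W B2 → L2 hit [D]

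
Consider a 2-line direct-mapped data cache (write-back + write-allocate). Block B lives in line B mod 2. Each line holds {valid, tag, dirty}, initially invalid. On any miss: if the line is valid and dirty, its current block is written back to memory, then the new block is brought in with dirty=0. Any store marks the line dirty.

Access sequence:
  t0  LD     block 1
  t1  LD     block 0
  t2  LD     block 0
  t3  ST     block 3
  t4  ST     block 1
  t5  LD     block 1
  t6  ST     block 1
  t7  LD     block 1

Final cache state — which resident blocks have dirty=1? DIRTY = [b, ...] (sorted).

0: R B1 → L1 miss [-]
1: R B0 → L0 miss [-]
2: R B0 → L0 hit [-]
3: W B3 → L1 miss [D]
4: W B1 → L1 miss wb→B3 [D]
5: R B1 → L1 hit [D]
6: W B1 → L1 hit [D]
7: R B1 → L1 hit [D]

DIRTY = [1]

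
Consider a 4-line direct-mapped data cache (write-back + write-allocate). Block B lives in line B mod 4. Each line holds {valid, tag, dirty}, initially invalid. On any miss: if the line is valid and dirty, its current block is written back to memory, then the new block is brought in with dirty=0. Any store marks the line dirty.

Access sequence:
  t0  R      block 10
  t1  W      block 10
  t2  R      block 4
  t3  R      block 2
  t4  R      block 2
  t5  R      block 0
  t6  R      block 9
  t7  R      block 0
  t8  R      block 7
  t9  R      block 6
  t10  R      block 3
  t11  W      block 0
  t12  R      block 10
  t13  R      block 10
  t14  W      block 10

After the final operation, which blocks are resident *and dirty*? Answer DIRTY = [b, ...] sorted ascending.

0: R B10 → L2 miss [-]
1: W B10 → L2 hit [D]
2: R B4 → L0 miss [-]
3: R B2 → L2 miss wb→B10 [-]
4: R B2 → L2 hit [-]
5: R B0 → L0 miss [-]
6: R B9 → L1 miss [-]
7: R B0 → L0 hit [-]
8: R B7 → L3 miss [-]
9: R B6 → L2 miss [-]
10: R B3 → L3 miss [-]
11: W B0 → L0 hit [D]
12: R B10 → L2 miss [-]
13: R B10 → L2 hit [-]
14: W B10 → L2 hit [D]

DIRTY = [0, 10]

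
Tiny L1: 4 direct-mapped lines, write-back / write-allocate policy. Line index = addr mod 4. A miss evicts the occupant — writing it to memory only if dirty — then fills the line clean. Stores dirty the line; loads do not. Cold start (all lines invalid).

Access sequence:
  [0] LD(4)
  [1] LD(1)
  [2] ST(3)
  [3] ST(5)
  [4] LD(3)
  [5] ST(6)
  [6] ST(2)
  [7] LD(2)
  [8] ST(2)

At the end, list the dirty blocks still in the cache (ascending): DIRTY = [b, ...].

0: R B4 → L0 miss [-]
1: R B1 → L1 miss [-]
2: W B3 → L3 miss [D]
3: W B5 → L1 miss [D]
4: R B3 → L3 hit [D]
5: W B6 → L2 miss [D]
6: W B2 → L2 miss wb→B6 [D]
7: R B2 → L2 hit [D]
8: W B2 → L2 hit [D]

DIRTY = [2, 3, 5]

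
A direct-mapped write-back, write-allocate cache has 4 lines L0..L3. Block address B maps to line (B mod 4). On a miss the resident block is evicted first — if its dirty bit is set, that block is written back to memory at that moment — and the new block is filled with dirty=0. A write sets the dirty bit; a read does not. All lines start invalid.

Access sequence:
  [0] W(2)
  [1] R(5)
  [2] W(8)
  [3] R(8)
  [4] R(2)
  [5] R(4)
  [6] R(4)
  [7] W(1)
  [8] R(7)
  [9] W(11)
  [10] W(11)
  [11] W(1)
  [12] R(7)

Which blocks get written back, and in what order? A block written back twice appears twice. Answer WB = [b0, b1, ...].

0: W B2 -> L2 miss  d=D]
1: R B5 -> L1 miss  d=-]
2: W B8 -> L0 miss  d=D]
3: R B8 -> L0 hit  d=D]
4: R B2 -> L2 hit  d=D]
5: R B4 -> L0 miss wb->B8  d=-]
6: R B4 -> L0 hit  d=-]
7: W B1 -> L1 miss  d=D]
8: R B7 -> L3 miss  d=-]
9: W B11 -> L3 miss  d=D]
10: W B11 -> L3 hit  d=D]
11: W B1 -> L1 hit  d=D]
12: R B7 -> L3 miss wb->B11  d=-]

WB = [8, 11]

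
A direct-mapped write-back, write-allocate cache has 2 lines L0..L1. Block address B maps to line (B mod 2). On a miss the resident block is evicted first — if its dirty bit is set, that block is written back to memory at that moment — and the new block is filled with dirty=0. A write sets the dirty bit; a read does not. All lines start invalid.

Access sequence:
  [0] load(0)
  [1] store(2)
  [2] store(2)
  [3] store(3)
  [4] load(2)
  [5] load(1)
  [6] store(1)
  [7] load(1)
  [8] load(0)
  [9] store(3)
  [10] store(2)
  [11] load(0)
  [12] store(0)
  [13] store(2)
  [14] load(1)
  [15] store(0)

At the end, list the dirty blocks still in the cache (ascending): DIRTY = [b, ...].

DIRTY = [0]

0: R B0 → L0 miss [-]
1: W B2 → L0 miss [D]
2: W B2 → L0 hit [D]
3: W B3 → L1 miss [D]
4: R B2 → L0 hit [D]
5: R B1 → L1 miss wb→B3 [-]
6: W B1 → L1 hit [D]
7: R B1 → L1 hit [D]
8: R B0 → L0 miss wb→B2 [-]
9: W B3 → L1 miss wb→B1 [D]
10: W B2 → L0 miss [D]
11: R B0 → L0 miss wb→B2 [-]
12: W B0 → L0 hit [D]
13: W B2 → L0 miss wb→B0 [D]
14: R B1 → L1 miss wb→B3 [-]
15: W B0 → L0 miss wb→B2 [D]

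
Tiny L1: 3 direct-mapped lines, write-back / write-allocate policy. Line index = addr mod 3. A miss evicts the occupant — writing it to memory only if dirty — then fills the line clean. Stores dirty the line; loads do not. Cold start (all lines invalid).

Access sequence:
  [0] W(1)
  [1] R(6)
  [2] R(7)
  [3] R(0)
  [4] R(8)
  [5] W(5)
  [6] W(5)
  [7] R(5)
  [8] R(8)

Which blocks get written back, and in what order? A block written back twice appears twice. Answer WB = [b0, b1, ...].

WB = [1, 5]

0: W B1 → L1 miss [D]
1: R B6 → L0 miss [-]
2: R B7 → L1 miss wb→B1 [-]
3: R B0 → L0 miss [-]
4: R B8 → L2 miss [-]
5: W B5 → L2 miss [D]
6: W B5 → L2 hit [D]
7: R B5 → L2 hit [D]
8: R B8 → L2 miss wb→B5 [-]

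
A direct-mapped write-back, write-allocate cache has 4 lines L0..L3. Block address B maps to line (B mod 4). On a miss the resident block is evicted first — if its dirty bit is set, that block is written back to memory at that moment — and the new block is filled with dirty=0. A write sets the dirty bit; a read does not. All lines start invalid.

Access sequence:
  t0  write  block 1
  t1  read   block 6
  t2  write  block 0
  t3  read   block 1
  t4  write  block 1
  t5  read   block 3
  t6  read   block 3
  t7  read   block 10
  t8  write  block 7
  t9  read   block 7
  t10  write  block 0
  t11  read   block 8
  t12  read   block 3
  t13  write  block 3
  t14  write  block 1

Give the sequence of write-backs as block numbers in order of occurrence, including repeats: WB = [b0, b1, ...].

0: W B1 -> L1 miss  d=D]
1: R B6 -> L2 miss  d=-]
2: W B0 -> L0 miss  d=D]
3: R B1 -> L1 hit  d=D]
4: W B1 -> L1 hit  d=D]
5: R B3 -> L3 miss  d=-]
6: R B3 -> L3 hit  d=-]
7: R B10 -> L2 miss  d=-]
8: W B7 -> L3 miss  d=D]
9: R B7 -> L3 hit  d=D]
10: W B0 -> L0 hit  d=D]
11: R B8 -> L0 miss wb->B0  d=-]
12: R B3 -> L3 miss wb->B7  d=-]
13: W B3 -> L3 hit  d=D]
14: W B1 -> L1 hit  d=D]

WB = [0, 7]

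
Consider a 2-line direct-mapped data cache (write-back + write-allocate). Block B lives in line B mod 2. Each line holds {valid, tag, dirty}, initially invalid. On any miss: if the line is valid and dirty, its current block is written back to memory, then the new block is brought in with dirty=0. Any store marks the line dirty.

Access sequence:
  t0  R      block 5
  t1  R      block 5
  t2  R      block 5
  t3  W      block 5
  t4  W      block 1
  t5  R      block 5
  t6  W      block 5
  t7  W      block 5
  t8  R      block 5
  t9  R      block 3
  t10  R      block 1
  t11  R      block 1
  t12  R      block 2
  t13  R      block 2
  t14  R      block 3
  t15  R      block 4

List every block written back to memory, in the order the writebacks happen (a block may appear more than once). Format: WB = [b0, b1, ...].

0: R B5 → L1 miss [-]
1: R B5 → L1 hit [-]
2: R B5 → L1 hit [-]
3: W B5 → L1 hit [D]
4: W B1 → L1 miss wb→B5 [D]
5: R B5 → L1 miss wb→B1 [-]
6: W B5 → L1 hit [D]
7: W B5 → L1 hit [D]
8: R B5 → L1 hit [D]
9: R B3 → L1 miss wb→B5 [-]
10: R B1 → L1 miss [-]
11: R B1 → L1 hit [-]
12: R B2 → L0 miss [-]
13: R B2 → L0 hit [-]
14: R B3 → L1 miss [-]
15: R B4 → L0 miss [-]

WB = [5, 1, 5]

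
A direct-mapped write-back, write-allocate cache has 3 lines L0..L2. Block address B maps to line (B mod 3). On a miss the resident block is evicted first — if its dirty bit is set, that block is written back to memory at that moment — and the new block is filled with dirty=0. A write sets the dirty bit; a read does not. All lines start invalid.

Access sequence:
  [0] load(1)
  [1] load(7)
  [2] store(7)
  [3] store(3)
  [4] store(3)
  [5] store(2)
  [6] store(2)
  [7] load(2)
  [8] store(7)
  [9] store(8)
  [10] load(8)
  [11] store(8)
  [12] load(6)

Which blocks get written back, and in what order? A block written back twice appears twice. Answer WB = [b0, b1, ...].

  0 | R B1 → L1 miss [-]
  1 | R B7 → L1 miss [-]
  2 | W B7 → L1 hit [D]
  3 | W B3 → L0 miss [D]
  4 | W B3 → L0 hit [D]
  5 | W B2 → L2 miss [D]
  6 | W B2 → L2 hit [D]
  7 | R B2 → L2 hit [D]
  8 | W B7 → L1 hit [D]
  9 | W B8 → L2 miss wb→B2 [D]
  10 | R B8 → L2 hit [D]
  11 | W B8 → L2 hit [D]
  12 | R B6 → L0 miss wb→B3 [-]

WB = [2, 3]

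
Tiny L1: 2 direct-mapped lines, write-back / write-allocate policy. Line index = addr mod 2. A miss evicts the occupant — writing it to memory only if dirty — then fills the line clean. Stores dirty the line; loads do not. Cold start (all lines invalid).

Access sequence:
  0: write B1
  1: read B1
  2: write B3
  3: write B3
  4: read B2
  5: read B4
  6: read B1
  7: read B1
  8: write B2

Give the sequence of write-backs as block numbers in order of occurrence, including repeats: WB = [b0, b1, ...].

0: W B1 -> L1 miss  d=D]
1: R B1 -> L1 hit  d=D]
2: W B3 -> L1 miss wb->B1  d=D]
3: W B3 -> L1 hit  d=D]
4: R B2 -> L0 miss  d=-]
5: R B4 -> L0 miss  d=-]
6: R B1 -> L1 miss wb->B3  d=-]
7: R B1 -> L1 hit  d=-]
8: W B2 -> L0 miss  d=D]

WB = [1, 3]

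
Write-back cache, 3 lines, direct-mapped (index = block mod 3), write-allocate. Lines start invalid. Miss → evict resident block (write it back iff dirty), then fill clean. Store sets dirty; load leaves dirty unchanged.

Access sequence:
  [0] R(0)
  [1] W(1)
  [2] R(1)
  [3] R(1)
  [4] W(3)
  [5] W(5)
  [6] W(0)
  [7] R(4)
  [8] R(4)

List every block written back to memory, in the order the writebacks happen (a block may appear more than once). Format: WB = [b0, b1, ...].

WB = [3, 1]

0: R B0 -> L0 miss  d=-]
1: W B1 -> L1 miss  d=D]
2: R B1 -> L1 hit  d=D]
3: R B1 -> L1 hit  d=D]
4: W B3 -> L0 miss  d=D]
5: W B5 -> L2 miss  d=D]
6: W B0 -> L0 miss wb->B3  d=D]
7: R B4 -> L1 miss wb->B1  d=-]
8: R B4 -> L1 hit  d=-]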